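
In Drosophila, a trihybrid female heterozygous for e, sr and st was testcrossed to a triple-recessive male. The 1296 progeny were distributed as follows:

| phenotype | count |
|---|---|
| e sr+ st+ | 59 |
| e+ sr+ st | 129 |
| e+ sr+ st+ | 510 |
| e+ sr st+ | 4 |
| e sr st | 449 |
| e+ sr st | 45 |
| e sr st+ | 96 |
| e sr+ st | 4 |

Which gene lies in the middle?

The two most frequent reciprocal classes, e+ sr+ st+ and e sr st, are the parental types, so the F1 was e+ sr+ st+ / e sr st.
The two rarest classes, e+ sr st+ and e sr+ st, are the double crossovers. Comparing them with the parentals, only the sr allele has switched, so sr is the middle locus and the order is e – sr – st.

sr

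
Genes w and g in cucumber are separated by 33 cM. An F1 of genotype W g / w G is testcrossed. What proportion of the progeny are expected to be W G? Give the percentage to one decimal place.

A map distance of 33 cM corresponds to a recombination frequency of 0.330.
The F1 is W g / w G, so W G is a recombinant gamete class with expected frequency r/2 = 0.330/2 = 0.1650.
That is 0.1650 = 16.5% of the progeny.

16.5%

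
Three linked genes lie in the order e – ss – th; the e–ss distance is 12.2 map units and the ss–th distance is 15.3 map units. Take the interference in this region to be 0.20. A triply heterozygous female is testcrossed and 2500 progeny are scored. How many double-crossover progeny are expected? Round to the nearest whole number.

Map distances give recombination frequencies of 0.122 and 0.153 for the two intervals.
With interference 0.20 (so coincidence = 0.80), expected double-crossover frequency = 0.122 × 0.153 × 0.80 = 0.01493.
Expected number = 0.01493 × 2500 = 37.33 ≈ 37.

37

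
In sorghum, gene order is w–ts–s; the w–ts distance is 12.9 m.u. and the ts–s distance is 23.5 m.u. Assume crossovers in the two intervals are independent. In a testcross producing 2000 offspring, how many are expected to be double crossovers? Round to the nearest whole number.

Map distances give recombination frequencies of 0.129 and 0.235 for the two intervals.
With no interference, expected double-crossover frequency = 0.129 × 0.235 = 0.03031.
Expected number = 0.03031 × 2000 = 60.63 ≈ 61.

61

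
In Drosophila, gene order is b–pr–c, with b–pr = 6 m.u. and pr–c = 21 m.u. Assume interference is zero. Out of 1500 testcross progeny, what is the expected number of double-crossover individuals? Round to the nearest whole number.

19

Map distances give recombination frequencies of 0.060 and 0.210 for the two intervals.
With no interference, expected double-crossover frequency = 0.060 × 0.210 = 0.01260.
Expected number = 0.01260 × 1500 = 18.90 ≈ 19.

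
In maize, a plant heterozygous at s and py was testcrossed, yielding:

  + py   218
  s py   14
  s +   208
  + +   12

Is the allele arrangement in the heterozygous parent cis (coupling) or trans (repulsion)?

trans

The two most frequent classes are + py (218) and s + (208); these are the parental (non-recombinant) types.
So the F1 carried + py on one chromosome and s + on the other — the recessive alleles are on opposite chromosomes (trans / repulsion).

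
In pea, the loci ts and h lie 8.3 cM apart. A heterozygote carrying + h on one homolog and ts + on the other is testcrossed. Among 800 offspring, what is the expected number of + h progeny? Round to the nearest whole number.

367

A map distance of 8.3 cM corresponds to a recombination frequency of 0.083.
The F1 is + h / ts +, so + h is a parental gamete class with expected frequency (1 − r)/2 = 0.917/2 = 0.4585.
Expected number = 0.4585 × 800 = 366.80 ≈ 367.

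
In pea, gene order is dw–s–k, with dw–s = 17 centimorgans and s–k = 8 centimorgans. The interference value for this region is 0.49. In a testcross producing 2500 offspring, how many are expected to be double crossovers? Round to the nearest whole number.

17

Map distances give recombination frequencies of 0.170 and 0.080 for the two intervals.
With interference 0.49 (so coincidence = 0.51), expected double-crossover frequency = 0.170 × 0.080 × 0.51 = 0.00694.
Expected number = 0.00694 × 2500 = 17.34 ≈ 17.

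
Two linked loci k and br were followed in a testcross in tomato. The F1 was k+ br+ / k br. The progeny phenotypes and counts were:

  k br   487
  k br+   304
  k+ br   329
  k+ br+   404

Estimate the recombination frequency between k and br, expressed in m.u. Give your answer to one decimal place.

41.5 m.u.

The recombinant classes are k+ br and k br+: 329 + 304 = 633.
Recombination frequency = 633/1524 = 0.4154 ≈ 41.5%, i.e. 41.5 m.u.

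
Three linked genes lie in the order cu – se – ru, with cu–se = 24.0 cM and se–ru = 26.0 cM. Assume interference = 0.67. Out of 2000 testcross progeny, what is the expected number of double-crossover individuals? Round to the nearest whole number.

Map distances give recombination frequencies of 0.240 and 0.260 for the two intervals.
With interference 0.67 (so coincidence = 0.33), expected double-crossover frequency = 0.240 × 0.260 × 0.33 = 0.02059.
Expected number = 0.02059 × 2000 = 41.18 ≈ 41.

41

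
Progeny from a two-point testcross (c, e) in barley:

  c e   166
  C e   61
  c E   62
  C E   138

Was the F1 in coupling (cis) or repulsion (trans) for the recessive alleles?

cis

The two most frequent classes are C E (138) and c e (166); these are the parental (non-recombinant) types.
So the F1 carried C E on one chromosome and c e on the other — the recessive alleles are on the same chromosome (cis / coupling).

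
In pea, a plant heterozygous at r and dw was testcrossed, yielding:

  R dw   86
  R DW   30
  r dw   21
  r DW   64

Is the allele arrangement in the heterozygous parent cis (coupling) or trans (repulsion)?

trans

The two most frequent classes are R dw (86) and r DW (64); these are the parental (non-recombinant) types.
So the F1 carried R dw on one chromosome and r DW on the other — the recessive alleles are on opposite chromosomes (trans / repulsion).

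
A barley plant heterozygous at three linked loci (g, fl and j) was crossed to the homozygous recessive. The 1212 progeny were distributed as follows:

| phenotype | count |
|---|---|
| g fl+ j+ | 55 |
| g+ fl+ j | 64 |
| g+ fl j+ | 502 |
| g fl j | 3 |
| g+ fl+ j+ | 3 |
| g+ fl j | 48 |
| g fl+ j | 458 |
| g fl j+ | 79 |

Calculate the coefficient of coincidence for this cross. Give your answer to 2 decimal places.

The two most frequent reciprocal classes, g+ fl j+ and g fl+ j, are the parental types, so the F1 was g+ fl j+ / g fl+ j.
The two rarest classes, g+ fl+ j+ and g fl j, are the double crossovers. Comparing them with the parentals, only the fl allele has switched, so fl is the middle locus and the order is g – fl – j.
g–fl: (143 + 6)/1212 = 0.1229; fl–j: (103 + 6)/1212 = 0.0899.
Expected DCO frequency = 0.1229 × 0.0899 ≈ 0.01105; observed = 6/1212 ≈ 0.00495.
Coefficient of coincidence = 0.00495/0.01105 ≈ 0.45.

0.45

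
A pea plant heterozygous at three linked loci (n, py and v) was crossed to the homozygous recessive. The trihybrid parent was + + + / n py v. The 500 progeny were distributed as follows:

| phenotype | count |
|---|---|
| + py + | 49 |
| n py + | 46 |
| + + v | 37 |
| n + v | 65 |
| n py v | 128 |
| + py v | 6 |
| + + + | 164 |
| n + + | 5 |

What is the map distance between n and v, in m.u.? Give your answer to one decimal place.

The two rarest classes, n + + and + py v, are the double crossovers. Comparing them with the parentals, only the n allele has switched, so n is the middle locus and the order is py – n – v.
Crossovers in the n–v interval produce the single-crossover classes + + v and n py + (37 + 46 = 83) plus the double crossovers (11).
RF(n–v) = (83 + 11) / 500 = 94/500 = 0.1880 → 18.8 m.u.

18.8 m.u.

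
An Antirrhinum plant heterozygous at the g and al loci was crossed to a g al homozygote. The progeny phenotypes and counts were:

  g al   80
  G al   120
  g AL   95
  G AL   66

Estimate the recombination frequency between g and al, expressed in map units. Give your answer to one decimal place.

40.4 map units

The two most frequent classes, G al (120) and g AL (95), are the parental types, so the F1 was G al / g AL.
The recombinant classes are G AL and g al: 66 + 80 = 146.
Recombination frequency = 146/361 = 0.4044 ≈ 40.4%, i.e. 40.4 map units.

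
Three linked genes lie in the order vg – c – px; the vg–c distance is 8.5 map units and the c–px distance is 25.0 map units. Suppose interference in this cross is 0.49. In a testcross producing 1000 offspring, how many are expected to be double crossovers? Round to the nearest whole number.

11

Map distances give recombination frequencies of 0.085 and 0.250 for the two intervals.
With interference 0.49 (so coincidence = 0.51), expected double-crossover frequency = 0.085 × 0.250 × 0.51 = 0.01084.
Expected number = 0.01084 × 1000 = 10.84 ≈ 11.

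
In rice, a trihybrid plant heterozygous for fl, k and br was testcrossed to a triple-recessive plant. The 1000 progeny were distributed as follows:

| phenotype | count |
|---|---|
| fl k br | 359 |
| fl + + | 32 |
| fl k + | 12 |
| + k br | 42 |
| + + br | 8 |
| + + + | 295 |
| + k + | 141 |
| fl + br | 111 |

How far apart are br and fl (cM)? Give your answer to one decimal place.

The two most frequent reciprocal classes, + + + and fl k br, are the parental types, so the F1 was + + + / fl k br.
The two rarest classes, + + br and fl k +, are the double crossovers. Comparing them with the parentals, only the br allele has switched, so br is the middle locus and the order is fl – br – k.
Crossovers in the fl–br interval produce the single-crossover classes fl + + and + k br (32 + 42 = 74) plus the double crossovers (20).
RF(fl–br) = (74 + 20) / 1000 = 94/1000 = 0.0940 → 9.4 cM.

9.4 cM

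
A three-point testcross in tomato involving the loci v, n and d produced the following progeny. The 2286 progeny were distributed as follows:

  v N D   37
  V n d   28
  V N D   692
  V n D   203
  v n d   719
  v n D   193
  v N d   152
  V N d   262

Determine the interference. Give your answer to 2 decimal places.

0.32

The two most frequent reciprocal classes, V N D and v n d, are the parental types, so the F1 was V N D / v n d.
The two rarest classes, v N D and V n d, are the double crossovers. Comparing them with the parentals, only the v allele has switched, so v is the middle locus and the order is d – v – n.
d–v: (455 + 65)/2286 = 0.2275; v–n: (355 + 65)/2286 = 0.1837.
Expected DCO frequency = 0.2275 × 0.1837 ≈ 0.04179; observed = 65/2286 ≈ 0.02843.
Coefficient of coincidence = 0.02843/0.04179 ≈ 0.68; interference = 1 − 0.68 = 0.32.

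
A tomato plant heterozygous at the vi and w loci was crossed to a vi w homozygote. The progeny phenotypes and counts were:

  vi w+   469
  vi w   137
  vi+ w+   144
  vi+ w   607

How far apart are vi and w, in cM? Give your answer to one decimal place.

The two most frequent classes, vi+ w (607) and vi w+ (469), are the parental types, so the F1 was vi+ w / vi w+.
The recombinant classes are vi+ w+ and vi w: 144 + 137 = 281.
Recombination frequency = 281/1357 = 0.2071 ≈ 20.7%, i.e. 20.7 cM.

20.7 cM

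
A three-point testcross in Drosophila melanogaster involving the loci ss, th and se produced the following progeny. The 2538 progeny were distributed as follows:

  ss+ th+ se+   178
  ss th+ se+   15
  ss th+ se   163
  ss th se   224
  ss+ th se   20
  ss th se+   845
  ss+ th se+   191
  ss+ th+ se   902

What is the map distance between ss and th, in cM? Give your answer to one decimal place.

15.3 cM

The two most frequent reciprocal classes, ss th se+ and ss+ th+ se, are the parental types, so the F1 was ss th se+ / ss+ th+ se.
The two rarest classes, ss th+ se+ and ss+ th se, are the double crossovers. Comparing them with the parentals, only the th allele has switched, so th is the middle locus and the order is se – th – ss.
Crossovers in the th–ss interval produce the single-crossover classes ss+ th se+ and ss th+ se (191 + 163 = 354) plus the double crossovers (35).
RF(th–ss) = (354 + 35) / 2538 = 389/2538 = 0.1533 → 15.3 cM.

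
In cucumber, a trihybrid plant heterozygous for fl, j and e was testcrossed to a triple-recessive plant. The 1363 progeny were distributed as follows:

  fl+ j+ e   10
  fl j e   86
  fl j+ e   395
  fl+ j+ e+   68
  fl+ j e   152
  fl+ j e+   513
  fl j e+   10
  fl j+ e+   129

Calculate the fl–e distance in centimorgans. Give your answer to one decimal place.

22.1 centimorgans

The two most frequent reciprocal classes, fl+ j e+ and fl j+ e, are the parental types, so the F1 was fl+ j e+ / fl j+ e.
The two rarest classes, fl j e+ and fl+ j+ e, are the double crossovers. Comparing them with the parentals, only the fl allele has switched, so fl is the middle locus and the order is e – fl – j.
Crossovers in the e–fl interval produce the single-crossover classes fl+ j e and fl j+ e+ (152 + 129 = 281) plus the double crossovers (20).
RF(e–fl) = (281 + 20) / 1363 = 301/1363 = 0.2208 → 22.1 centimorgans.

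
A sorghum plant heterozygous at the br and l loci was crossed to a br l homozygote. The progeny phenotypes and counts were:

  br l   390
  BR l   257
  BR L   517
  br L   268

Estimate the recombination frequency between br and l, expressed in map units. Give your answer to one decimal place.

The two most frequent classes, BR L (517) and br l (390), are the parental types, so the F1 was BR L / br l.
The recombinant classes are BR l and br L: 257 + 268 = 525.
Recombination frequency = 525/1432 = 0.3666 ≈ 36.7%, i.e. 36.7 map units.

36.7 map units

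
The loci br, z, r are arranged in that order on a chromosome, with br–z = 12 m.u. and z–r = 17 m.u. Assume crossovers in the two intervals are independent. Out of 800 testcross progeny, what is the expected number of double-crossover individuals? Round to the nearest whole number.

16

Map distances give recombination frequencies of 0.120 and 0.170 for the two intervals.
With no interference, expected double-crossover frequency = 0.120 × 0.170 = 0.02040.
Expected number = 0.02040 × 800 = 16.32 ≈ 16.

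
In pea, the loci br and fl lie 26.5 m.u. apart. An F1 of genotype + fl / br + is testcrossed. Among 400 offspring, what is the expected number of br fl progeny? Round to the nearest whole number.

A map distance of 26.5 m.u. corresponds to a recombination frequency of 0.265.
The F1 is + fl / br +, so br fl is a recombinant gamete class with expected frequency r/2 = 0.265/2 = 0.1325.
Expected number = 0.1325 × 400 = 53.00 ≈ 53.

53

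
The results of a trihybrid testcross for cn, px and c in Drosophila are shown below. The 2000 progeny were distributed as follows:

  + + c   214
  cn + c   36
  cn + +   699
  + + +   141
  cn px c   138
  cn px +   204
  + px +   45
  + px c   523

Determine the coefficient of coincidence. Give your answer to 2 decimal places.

The two most frequent reciprocal classes, + px c and cn + +, are the parental types, so the F1 was + px c / cn + +.
The two rarest classes, + px + and cn + c, are the double crossovers. Comparing them with the parentals, only the c allele has switched, so c is the middle locus and the order is cn – c – px.
cn–c: (279 + 81)/2000 = 0.1800; c–px: (418 + 81)/2000 = 0.2495.
Expected DCO frequency = 0.1800 × 0.2495 ≈ 0.04491; observed = 81/2000 ≈ 0.04050.
Coefficient of coincidence = 0.04050/0.04491 ≈ 0.90.

0.90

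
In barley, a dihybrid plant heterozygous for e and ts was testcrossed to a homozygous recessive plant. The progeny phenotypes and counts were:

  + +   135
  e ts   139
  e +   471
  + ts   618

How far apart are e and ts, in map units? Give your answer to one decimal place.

The two most frequent classes, + ts (618) and e + (471), are the parental types, so the F1 was + ts / e +.
The recombinant classes are + + and e ts: 135 + 139 = 274.
Recombination frequency = 274/1363 = 0.2010 ≈ 20.1%, i.e. 20.1 map units.

20.1 map units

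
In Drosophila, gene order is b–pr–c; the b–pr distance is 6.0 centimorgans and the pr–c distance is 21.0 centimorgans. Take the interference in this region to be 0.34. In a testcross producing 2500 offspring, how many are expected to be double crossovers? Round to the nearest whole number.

Map distances give recombination frequencies of 0.060 and 0.210 for the two intervals.
With interference 0.34 (so coincidence = 0.66), expected double-crossover frequency = 0.060 × 0.210 × 0.66 = 0.00832.
Expected number = 0.00832 × 2500 = 20.79 ≈ 21.

21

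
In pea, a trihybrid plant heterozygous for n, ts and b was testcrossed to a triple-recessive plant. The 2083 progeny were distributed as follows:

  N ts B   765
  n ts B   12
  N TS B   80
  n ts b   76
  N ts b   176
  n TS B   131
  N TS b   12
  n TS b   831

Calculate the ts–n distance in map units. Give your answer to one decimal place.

8.6 map units

The two most frequent reciprocal classes, N ts B and n TS b, are the parental types, so the F1 was N ts B / n TS b.
The two rarest classes, n ts B and N TS b, are the double crossovers. Comparing them with the parentals, only the n allele has switched, so n is the middle locus and the order is b – n – ts.
Crossovers in the n–ts interval produce the single-crossover classes N TS B and n ts b (80 + 76 = 156) plus the double crossovers (24).
RF(n–ts) = (156 + 24) / 2083 = 180/2083 = 0.0864 → 8.6 map units.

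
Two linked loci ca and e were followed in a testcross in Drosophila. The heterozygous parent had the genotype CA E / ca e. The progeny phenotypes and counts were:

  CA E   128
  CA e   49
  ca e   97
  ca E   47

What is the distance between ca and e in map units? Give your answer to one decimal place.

29.9 map units

The recombinant classes are CA e and ca E: 49 + 47 = 96.
Recombination frequency = 96/321 = 0.2991 ≈ 29.9%, i.e. 29.9 map units.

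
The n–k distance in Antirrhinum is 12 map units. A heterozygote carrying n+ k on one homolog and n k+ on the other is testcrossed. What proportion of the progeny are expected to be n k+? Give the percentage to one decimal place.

44.0%

A map distance of 12 map units corresponds to a recombination frequency of 0.120.
The F1 is n+ k / n k+, so n k+ is a parental gamete class with expected frequency (1 − r)/2 = 0.880/2 = 0.4400.
That is 0.4400 = 44.0% of the progeny.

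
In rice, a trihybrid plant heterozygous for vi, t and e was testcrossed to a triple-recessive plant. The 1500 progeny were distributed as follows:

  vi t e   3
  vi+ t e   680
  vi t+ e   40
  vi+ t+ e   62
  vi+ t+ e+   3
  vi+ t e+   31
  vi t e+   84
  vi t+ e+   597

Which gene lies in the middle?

vi

The two most frequent reciprocal classes, vi t+ e+ and vi+ t e, are the parental types, so the F1 was vi t+ e+ / vi+ t e.
The two rarest classes, vi+ t+ e+ and vi t e, are the double crossovers. Comparing them with the parentals, only the vi allele has switched, so vi is the middle locus and the order is t – vi – e.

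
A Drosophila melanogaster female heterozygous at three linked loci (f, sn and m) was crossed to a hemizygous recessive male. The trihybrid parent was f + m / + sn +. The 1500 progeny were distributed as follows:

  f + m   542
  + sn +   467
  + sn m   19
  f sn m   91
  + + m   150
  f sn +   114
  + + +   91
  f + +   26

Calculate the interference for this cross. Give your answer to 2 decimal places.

0.04

The two rarest classes, f + + and + sn m, are the double crossovers. Comparing them with the parentals, only the m allele has switched, so m is the middle locus and the order is f – m – sn.
f–m: (264 + 45)/1500 = 0.2060; m–sn: (182 + 45)/1500 = 0.1513.
Expected DCO frequency = 0.2060 × 0.1513 ≈ 0.03117; observed = 45/1500 ≈ 0.03000.
Coefficient of coincidence = 0.03000/0.03117 ≈ 0.96; interference = 1 − 0.96 = 0.04.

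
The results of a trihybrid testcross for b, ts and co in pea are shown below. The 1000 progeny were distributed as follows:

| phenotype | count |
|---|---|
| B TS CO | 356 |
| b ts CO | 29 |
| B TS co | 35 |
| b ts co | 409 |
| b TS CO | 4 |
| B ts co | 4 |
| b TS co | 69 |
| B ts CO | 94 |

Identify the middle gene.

b

The two most frequent reciprocal classes, b ts co and B TS CO, are the parental types, so the F1 was b ts co / B TS CO.
The two rarest classes, B ts co and b TS CO, are the double crossovers. Comparing them with the parentals, only the b allele has switched, so b is the middle locus and the order is ts – b – co.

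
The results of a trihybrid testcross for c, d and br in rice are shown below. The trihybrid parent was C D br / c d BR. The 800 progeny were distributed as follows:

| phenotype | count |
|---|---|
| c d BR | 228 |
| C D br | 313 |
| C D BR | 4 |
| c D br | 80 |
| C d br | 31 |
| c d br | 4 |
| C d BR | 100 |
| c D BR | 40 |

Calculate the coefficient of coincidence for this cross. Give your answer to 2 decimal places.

0.43

The two rarest classes, C D BR and c d br, are the double crossovers. Comparing them with the parentals, only the br allele has switched, so br is the middle locus and the order is c – br – d.
c–br: (180 + 8)/800 = 0.2350; br–d: (71 + 8)/800 = 0.0988.
Expected DCO frequency = 0.2350 × 0.0988 ≈ 0.02322; observed = 8/800 ≈ 0.01000.
Coefficient of coincidence = 0.01000/0.02322 ≈ 0.43.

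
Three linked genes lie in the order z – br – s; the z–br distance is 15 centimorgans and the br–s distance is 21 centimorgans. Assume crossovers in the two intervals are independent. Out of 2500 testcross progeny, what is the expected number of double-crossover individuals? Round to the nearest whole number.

Map distances give recombination frequencies of 0.150 and 0.210 for the two intervals.
With no interference, expected double-crossover frequency = 0.150 × 0.210 = 0.03150.
Expected number = 0.03150 × 2500 = 78.75 ≈ 79.

79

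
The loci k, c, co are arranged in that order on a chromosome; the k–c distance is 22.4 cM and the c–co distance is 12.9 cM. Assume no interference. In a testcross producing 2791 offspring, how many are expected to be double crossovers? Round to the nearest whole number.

81

Map distances give recombination frequencies of 0.224 and 0.129 for the two intervals.
With no interference, expected double-crossover frequency = 0.224 × 0.129 = 0.02890.
Expected number = 0.02890 × 2791 = 80.65 ≈ 81.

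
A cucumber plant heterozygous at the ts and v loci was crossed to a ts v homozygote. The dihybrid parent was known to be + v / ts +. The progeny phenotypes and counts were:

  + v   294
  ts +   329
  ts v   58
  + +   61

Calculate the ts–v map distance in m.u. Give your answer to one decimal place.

16.0 m.u.

The recombinant classes are + + and ts v: 61 + 58 = 119.
Recombination frequency = 119/742 = 0.1604 ≈ 16.0%, i.e. 16.0 m.u.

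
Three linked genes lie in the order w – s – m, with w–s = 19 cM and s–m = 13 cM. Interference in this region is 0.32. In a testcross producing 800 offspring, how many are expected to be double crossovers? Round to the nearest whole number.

Map distances give recombination frequencies of 0.190 and 0.130 for the two intervals.
With interference 0.32 (so coincidence = 0.68), expected double-crossover frequency = 0.190 × 0.130 × 0.68 = 0.01680.
Expected number = 0.01680 × 800 = 13.44 ≈ 13.

13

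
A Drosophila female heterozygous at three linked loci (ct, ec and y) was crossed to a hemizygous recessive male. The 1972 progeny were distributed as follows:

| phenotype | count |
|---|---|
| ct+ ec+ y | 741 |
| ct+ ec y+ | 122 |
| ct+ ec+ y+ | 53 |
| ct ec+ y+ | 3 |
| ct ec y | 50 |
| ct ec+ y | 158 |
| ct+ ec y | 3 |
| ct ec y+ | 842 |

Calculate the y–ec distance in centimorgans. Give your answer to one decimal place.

5.5 centimorgans

The two most frequent reciprocal classes, ct+ ec+ y and ct ec y+, are the parental types, so the F1 was ct+ ec+ y / ct ec y+.
The two rarest classes, ct+ ec y and ct ec+ y+, are the double crossovers. Comparing them with the parentals, only the ec allele has switched, so ec is the middle locus and the order is y – ec – ct.
Crossovers in the y–ec interval produce the single-crossover classes ct+ ec+ y+ and ct ec y (53 + 50 = 103) plus the double crossovers (6).
RF(y–ec) = (103 + 6) / 1972 = 109/1972 = 0.0553 → 5.5 centimorgans.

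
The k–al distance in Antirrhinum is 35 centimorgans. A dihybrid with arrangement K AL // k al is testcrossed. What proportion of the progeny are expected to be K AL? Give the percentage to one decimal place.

32.5%

A map distance of 35 centimorgans corresponds to a recombination frequency of 0.350.
The F1 is K AL / k al, so K AL is a parental gamete class with expected frequency (1 − r)/2 = 0.650/2 = 0.3250.
That is 0.3250 = 32.5% of the progeny.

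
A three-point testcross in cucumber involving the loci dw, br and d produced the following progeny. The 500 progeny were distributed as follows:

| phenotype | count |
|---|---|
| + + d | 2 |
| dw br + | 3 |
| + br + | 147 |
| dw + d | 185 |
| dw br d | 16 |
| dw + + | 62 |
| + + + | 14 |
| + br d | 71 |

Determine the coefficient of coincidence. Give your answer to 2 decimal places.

0.52

The two most frequent reciprocal classes, + br + and dw + d, are the parental types, so the F1 was + br + / dw + d.
The two rarest classes, dw br + and + + d, are the double crossovers. Comparing them with the parentals, only the dw allele has switched, so dw is the middle locus and the order is d – dw – br.
d–dw: (133 + 5)/500 = 0.2760; dw–br: (30 + 5)/500 = 0.0700.
Expected DCO frequency = 0.2760 × 0.0700 ≈ 0.01932; observed = 5/500 ≈ 0.01000.
Coefficient of coincidence = 0.01000/0.01932 ≈ 0.52.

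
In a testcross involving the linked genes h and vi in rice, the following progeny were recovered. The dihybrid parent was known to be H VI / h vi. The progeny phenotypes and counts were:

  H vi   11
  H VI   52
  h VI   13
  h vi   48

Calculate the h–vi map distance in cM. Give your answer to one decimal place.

19.4 cM

The recombinant classes are H vi and h VI: 11 + 13 = 24.
Recombination frequency = 24/124 = 0.1935 ≈ 19.4%, i.e. 19.4 cM.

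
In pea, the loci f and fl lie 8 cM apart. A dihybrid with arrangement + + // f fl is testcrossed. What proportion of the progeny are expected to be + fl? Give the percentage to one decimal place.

4.0%

A map distance of 8 cM corresponds to a recombination frequency of 0.080.
The F1 is + + / f fl, so + fl is a recombinant gamete class with expected frequency r/2 = 0.080/2 = 0.0400.
That is 0.0400 = 4.0% of the progeny.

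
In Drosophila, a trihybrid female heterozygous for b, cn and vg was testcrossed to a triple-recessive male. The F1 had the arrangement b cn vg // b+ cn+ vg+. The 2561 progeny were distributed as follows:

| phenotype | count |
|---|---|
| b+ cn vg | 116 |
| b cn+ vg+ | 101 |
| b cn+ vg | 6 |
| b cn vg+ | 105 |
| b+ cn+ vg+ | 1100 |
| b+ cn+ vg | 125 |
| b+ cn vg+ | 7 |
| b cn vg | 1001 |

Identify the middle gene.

cn

The two rarest classes, b cn+ vg and b+ cn vg+, are the double crossovers. Comparing them with the parentals, only the cn allele has switched, so cn is the middle locus and the order is vg – cn – b.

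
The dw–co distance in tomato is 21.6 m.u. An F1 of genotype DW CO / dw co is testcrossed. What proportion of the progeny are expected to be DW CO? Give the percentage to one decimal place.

39.2%

A map distance of 21.6 m.u. corresponds to a recombination frequency of 0.216.
The F1 is DW CO / dw co, so DW CO is a parental gamete class with expected frequency (1 − r)/2 = 0.784/2 = 0.3920.
That is 0.3920 = 39.2% of the progeny.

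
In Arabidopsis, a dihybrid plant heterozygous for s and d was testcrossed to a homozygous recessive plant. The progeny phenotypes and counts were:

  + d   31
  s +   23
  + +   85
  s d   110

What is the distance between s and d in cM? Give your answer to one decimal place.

21.7 cM

The two most frequent classes, + + (85) and s d (110), are the parental types, so the F1 was + + / s d.
The recombinant classes are + d and s +: 31 + 23 = 54.
Recombination frequency = 54/249 = 0.2169 ≈ 21.7%, i.e. 21.7 cM.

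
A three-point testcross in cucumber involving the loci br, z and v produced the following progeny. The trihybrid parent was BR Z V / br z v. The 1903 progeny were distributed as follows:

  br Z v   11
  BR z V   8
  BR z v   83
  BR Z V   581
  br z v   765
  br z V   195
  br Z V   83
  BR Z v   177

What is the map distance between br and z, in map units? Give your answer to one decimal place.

The two rarest classes, BR z V and br Z v, are the double crossovers. Comparing them with the parentals, only the z allele has switched, so z is the middle locus and the order is br – z – v.
Crossovers in the br–z interval produce the single-crossover classes br Z V and BR z v (83 + 83 = 166) plus the double crossovers (19).
RF(br–z) = (166 + 19) / 1903 = 185/1903 = 0.0972 → 9.7 map units.

9.7 map units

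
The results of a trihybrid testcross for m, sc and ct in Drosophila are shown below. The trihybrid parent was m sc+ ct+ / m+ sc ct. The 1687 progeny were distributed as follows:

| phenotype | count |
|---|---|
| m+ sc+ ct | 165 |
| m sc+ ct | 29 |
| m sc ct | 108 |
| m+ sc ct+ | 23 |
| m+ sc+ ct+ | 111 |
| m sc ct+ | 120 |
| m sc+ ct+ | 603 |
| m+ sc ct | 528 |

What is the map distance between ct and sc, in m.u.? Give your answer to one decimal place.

20.0 m.u.

The two rarest classes, m sc+ ct and m+ sc ct+, are the double crossovers. Comparing them with the parentals, only the ct allele has switched, so ct is the middle locus and the order is m – ct – sc.
Crossovers in the ct–sc interval produce the single-crossover classes m sc ct+ and m+ sc+ ct (120 + 165 = 285) plus the double crossovers (52).
RF(ct–sc) = (285 + 52) / 1687 = 337/1687 = 0.1998 → 20.0 m.u.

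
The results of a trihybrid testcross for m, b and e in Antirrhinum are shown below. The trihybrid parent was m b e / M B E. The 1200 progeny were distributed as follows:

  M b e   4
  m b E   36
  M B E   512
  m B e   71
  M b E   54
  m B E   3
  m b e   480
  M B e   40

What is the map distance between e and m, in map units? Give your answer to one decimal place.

The two rarest classes, M b e and m B E, are the double crossovers. Comparing them with the parentals, only the m allele has switched, so m is the middle locus and the order is b – m – e.
Crossovers in the m–e interval produce the single-crossover classes m b E and M B e (36 + 40 = 76) plus the double crossovers (7).
RF(m–e) = (76 + 7) / 1200 = 83/1200 = 0.0692 → 6.9 map units.

6.9 map units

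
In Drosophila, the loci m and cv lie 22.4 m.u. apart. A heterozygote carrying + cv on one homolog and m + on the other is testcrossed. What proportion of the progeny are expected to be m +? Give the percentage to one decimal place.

A map distance of 22.4 m.u. corresponds to a recombination frequency of 0.224.
The F1 is + cv / m +, so m + is a parental gamete class with expected frequency (1 − r)/2 = 0.776/2 = 0.3880.
That is 0.3880 = 38.8% of the progeny.

38.8%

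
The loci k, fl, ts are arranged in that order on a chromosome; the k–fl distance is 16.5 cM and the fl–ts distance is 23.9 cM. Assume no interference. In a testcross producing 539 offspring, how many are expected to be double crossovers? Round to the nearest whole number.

21

Map distances give recombination frequencies of 0.165 and 0.239 for the two intervals.
With no interference, expected double-crossover frequency = 0.165 × 0.239 = 0.03943.
Expected number = 0.03943 × 539 = 21.26 ≈ 21.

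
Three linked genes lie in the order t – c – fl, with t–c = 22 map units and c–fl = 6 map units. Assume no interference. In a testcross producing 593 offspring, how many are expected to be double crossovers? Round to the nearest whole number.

Map distances give recombination frequencies of 0.220 and 0.060 for the two intervals.
With no interference, expected double-crossover frequency = 0.220 × 0.060 = 0.01320.
Expected number = 0.01320 × 593 = 7.83 ≈ 8.

8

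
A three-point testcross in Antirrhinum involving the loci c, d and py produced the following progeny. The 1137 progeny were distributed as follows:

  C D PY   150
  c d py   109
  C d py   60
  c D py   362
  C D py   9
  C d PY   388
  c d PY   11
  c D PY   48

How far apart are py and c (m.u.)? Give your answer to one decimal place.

The two most frequent reciprocal classes, c D py and C d PY, are the parental types, so the F1 was c D py / C d PY.
The two rarest classes, C D py and c d PY, are the double crossovers. Comparing them with the parentals, only the c allele has switched, so c is the middle locus and the order is py – c – d.
Crossovers in the py–c interval produce the single-crossover classes c D PY and C d py (48 + 60 = 108) plus the double crossovers (20).
RF(py–c) = (108 + 20) / 1137 = 128/1137 = 0.1126 → 11.3 m.u.

11.3 m.u.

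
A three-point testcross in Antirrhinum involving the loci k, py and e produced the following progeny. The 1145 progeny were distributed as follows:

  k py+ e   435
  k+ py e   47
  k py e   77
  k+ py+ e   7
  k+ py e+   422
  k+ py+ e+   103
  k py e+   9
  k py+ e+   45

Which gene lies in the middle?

k

The two most frequent reciprocal classes, k+ py e+ and k py+ e, are the parental types, so the F1 was k+ py e+ / k py+ e.
The two rarest classes, k py e+ and k+ py+ e, are the double crossovers. Comparing them with the parentals, only the k allele has switched, so k is the middle locus and the order is e – k – py.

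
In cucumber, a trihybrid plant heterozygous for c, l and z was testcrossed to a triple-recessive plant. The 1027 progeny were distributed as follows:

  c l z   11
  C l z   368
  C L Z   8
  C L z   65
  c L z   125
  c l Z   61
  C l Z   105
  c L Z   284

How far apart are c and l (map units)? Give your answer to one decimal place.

14.1 map units

The two most frequent reciprocal classes, c L Z and C l z, are the parental types, so the F1 was c L Z / C l z.
The two rarest classes, C L Z and c l z, are the double crossovers. Comparing them with the parentals, only the c allele has switched, so c is the middle locus and the order is z – c – l.
Crossovers in the c–l interval produce the single-crossover classes c l Z and C L z (61 + 65 = 126) plus the double crossovers (19).
RF(c–l) = (126 + 19) / 1027 = 145/1027 = 0.1412 → 14.1 map units.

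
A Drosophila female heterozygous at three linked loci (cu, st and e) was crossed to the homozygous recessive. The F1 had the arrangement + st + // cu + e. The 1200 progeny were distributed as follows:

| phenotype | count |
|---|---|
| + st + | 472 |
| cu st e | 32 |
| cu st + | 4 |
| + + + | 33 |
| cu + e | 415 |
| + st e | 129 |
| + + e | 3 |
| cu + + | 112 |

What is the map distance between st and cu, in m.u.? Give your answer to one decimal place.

6.0 m.u.

The two rarest classes, cu st + and + + e, are the double crossovers. Comparing them with the parentals, only the cu allele has switched, so cu is the middle locus and the order is st – cu – e.
Crossovers in the st–cu interval produce the single-crossover classes + + + and cu st e (33 + 32 = 65) plus the double crossovers (7).
RF(st–cu) = (65 + 7) / 1200 = 72/1200 = 0.0600 → 6.0 m.u.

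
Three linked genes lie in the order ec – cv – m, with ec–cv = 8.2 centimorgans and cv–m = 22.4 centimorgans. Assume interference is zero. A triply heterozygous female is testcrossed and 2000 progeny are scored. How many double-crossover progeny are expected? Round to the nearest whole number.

37

Map distances give recombination frequencies of 0.082 and 0.224 for the two intervals.
With no interference, expected double-crossover frequency = 0.082 × 0.224 = 0.01837.
Expected number = 0.01837 × 2000 = 36.74 ≈ 37.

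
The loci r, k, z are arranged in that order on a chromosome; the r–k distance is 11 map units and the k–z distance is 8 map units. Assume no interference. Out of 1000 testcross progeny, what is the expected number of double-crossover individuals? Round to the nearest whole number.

9

Map distances give recombination frequencies of 0.110 and 0.080 for the two intervals.
With no interference, expected double-crossover frequency = 0.110 × 0.080 = 0.00880.
Expected number = 0.00880 × 1000 = 8.80 ≈ 9.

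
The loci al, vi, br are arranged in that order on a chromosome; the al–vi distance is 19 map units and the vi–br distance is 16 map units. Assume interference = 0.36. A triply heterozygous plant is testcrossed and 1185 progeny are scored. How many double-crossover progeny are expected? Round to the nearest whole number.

Map distances give recombination frequencies of 0.190 and 0.160 for the two intervals.
With interference 0.36 (so coincidence = 0.64), expected double-crossover frequency = 0.190 × 0.160 × 0.64 = 0.01946.
Expected number = 0.01946 × 1185 = 23.06 ≈ 23.

23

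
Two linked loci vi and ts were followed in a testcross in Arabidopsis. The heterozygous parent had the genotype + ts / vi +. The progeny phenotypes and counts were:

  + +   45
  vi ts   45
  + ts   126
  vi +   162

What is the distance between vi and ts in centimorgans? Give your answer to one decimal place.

The recombinant classes are + + and vi ts: 45 + 45 = 90.
Recombination frequency = 90/378 = 0.2381 ≈ 23.8%, i.e. 23.8 centimorgans.

23.8 centimorgans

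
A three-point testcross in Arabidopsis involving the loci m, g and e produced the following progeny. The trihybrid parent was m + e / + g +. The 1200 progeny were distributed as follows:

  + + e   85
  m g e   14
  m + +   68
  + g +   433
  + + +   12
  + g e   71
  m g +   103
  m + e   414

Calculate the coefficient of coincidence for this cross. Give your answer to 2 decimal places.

The two rarest classes, m g e and + + +, are the double crossovers. Comparing them with the parentals, only the g allele has switched, so g is the middle locus and the order is e – g – m.
e–g: (139 + 26)/1200 = 0.1375; g–m: (188 + 26)/1200 = 0.1783.
Expected DCO frequency = 0.1375 × 0.1783 ≈ 0.02452; observed = 26/1200 ≈ 0.02167.
Coefficient of coincidence = 0.02167/0.02452 ≈ 0.88.

0.88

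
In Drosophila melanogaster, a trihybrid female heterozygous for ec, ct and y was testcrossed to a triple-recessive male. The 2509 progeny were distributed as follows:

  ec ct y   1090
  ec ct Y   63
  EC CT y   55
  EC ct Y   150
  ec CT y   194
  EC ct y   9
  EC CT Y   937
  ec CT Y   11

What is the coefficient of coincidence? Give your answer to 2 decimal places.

1.00

The two most frequent reciprocal classes, EC CT Y and ec ct y, are the parental types, so the F1 was EC CT Y / ec ct y.
The two rarest classes, ec CT Y and EC ct y, are the double crossovers. Comparing them with the parentals, only the ec allele has switched, so ec is the middle locus and the order is ct – ec – y.
ct–ec: (344 + 20)/2509 = 0.1451; ec–y: (118 + 20)/2509 = 0.0550.
Expected DCO frequency = 0.1451 × 0.0550 ≈ 0.00798; observed = 20/2509 ≈ 0.00797.
Coefficient of coincidence = 0.00797/0.00798 ≈ 1.00.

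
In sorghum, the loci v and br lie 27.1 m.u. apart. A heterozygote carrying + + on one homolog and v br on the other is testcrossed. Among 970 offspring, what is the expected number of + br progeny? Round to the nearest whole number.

A map distance of 27.1 m.u. corresponds to a recombination frequency of 0.271.
The F1 is + + / v br, so + br is a recombinant gamete class with expected frequency r/2 = 0.271/2 = 0.1355.
Expected number = 0.1355 × 970 = 131.44 ≈ 131.

131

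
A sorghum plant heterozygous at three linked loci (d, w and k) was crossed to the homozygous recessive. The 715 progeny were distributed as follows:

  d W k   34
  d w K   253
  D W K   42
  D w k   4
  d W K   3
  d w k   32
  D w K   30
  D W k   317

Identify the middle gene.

The two most frequent reciprocal classes, D W k and d w K, are the parental types, so the F1 was D W k / d w K.
The two rarest classes, D w k and d W K, are the double crossovers. Comparing them with the parentals, only the w allele has switched, so w is the middle locus and the order is k – w – d.

w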